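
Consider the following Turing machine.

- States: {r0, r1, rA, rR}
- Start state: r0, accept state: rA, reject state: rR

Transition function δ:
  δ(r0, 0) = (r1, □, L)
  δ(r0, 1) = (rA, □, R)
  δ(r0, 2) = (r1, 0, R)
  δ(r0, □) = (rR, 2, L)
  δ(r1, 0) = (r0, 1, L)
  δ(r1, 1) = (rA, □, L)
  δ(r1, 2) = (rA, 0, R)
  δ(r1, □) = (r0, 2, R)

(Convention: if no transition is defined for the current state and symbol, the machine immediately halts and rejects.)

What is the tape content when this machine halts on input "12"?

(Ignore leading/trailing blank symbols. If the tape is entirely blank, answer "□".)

Execution trace:
Initial: [r0]12
Step 1: δ(r0, 1) = (rA, □, R) → □[rA]2

The machine reaches the accept state rA and halts.

Final tape (ignoring leading/trailing blanks): 2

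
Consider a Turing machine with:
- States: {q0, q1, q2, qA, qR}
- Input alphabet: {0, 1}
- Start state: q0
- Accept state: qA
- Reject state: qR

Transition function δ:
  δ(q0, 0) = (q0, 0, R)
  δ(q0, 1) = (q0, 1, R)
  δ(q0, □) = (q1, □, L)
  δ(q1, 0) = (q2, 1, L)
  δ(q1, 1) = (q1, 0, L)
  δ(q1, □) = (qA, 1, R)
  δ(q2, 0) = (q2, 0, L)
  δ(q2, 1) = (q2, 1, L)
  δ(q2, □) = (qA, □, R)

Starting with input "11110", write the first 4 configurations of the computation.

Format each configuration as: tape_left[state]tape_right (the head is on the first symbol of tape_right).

Transitions applied:
Step 1: δ(q0, 1) = (q0, 1, R)
Step 2: δ(q0, 1) = (q0, 1, R)
Step 3: δ(q0, 1) = (q0, 1, R)

The first 4 configurations are:
[q0]11110 ⊢ 1[q0]1110 ⊢ 11[q0]110 ⊢ 111[q0]10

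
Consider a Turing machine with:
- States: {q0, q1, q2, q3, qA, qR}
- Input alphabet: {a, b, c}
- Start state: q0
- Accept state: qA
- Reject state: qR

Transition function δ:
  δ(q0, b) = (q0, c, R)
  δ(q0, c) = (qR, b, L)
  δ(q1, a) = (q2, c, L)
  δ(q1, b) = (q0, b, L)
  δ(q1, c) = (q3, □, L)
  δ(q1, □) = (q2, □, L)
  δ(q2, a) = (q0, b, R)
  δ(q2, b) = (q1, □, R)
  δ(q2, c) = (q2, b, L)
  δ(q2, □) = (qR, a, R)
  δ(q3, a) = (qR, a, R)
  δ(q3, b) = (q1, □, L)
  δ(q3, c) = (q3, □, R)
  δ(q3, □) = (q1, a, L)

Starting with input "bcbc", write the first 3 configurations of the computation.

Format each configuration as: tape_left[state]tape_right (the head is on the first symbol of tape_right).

Transitions applied:
Step 1: δ(q0, b) = (q0, c, R)
Step 2: δ(q0, c) = (qR, b, L)

The first 3 configurations are:
[q0]bcbc ⊢ c[q0]cbc ⊢ [qR]cbbc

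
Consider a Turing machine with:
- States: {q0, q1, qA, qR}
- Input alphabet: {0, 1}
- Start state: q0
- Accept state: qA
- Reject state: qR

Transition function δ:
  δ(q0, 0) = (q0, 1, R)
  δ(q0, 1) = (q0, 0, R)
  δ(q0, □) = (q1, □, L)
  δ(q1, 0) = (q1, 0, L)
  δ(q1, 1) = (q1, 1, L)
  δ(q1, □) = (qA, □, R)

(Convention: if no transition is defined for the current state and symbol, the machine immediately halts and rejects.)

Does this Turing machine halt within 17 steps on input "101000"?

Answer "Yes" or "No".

Execution trace:
Initial: [q0]101000
Step 1: δ(q0, 1) = (q0, 0, R) → 0[q0]01000
Step 2: δ(q0, 0) = (q0, 1, R) → 01[q0]1000
Step 3: δ(q0, 1) = (q0, 0, R) → 010[q0]000
Step 4: δ(q0, 0) = (q0, 1, R) → 0101[q0]00
Step 5: δ(q0, 0) = (q0, 1, R) → 01011[q0]0
Step 6: δ(q0, 0) = (q0, 1, R) → 010111[q0]□
Step 7: δ(q0, □) = (q1, □, L) → 01011[q1]1□
Step 8: δ(q1, 1) = (q1, 1, L) → 0101[q1]11□
Step 9: δ(q1, 1) = (q1, 1, L) → 010[q1]111□
Step 10: δ(q1, 1) = (q1, 1, L) → 01[q1]0111□
Step 11: δ(q1, 0) = (q1, 0, L) → 0[q1]10111□
Step 12: δ(q1, 1) = (q1, 1, L) → [q1]010111□
Step 13: δ(q1, 0) = (q1, 0, L) → [q1]□010111□
Step 14: δ(q1, □) = (qA, □, R) → □[qA]010111□

The machine reaches the accept state qA and halts.
The machine halted after 14 steps (within the 17-step bound).

Answer: Yes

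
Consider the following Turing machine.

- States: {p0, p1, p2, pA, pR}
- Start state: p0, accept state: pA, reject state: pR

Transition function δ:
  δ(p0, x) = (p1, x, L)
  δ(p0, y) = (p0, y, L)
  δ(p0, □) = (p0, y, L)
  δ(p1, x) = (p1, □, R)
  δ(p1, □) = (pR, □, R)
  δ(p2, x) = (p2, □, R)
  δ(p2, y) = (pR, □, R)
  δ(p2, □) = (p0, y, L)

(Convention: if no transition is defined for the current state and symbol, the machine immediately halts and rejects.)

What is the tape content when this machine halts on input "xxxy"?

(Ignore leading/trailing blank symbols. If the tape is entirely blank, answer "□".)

Execution trace:
Initial: [p0]xxxy
Step 1: δ(p0, x) = (p1, x, L) → [p1]□xxxy
Step 2: δ(p1, □) = (pR, □, R) → □[pR]xxxy

The machine reaches the reject state pR and halts.

Final tape (ignoring leading/trailing blanks): xxxy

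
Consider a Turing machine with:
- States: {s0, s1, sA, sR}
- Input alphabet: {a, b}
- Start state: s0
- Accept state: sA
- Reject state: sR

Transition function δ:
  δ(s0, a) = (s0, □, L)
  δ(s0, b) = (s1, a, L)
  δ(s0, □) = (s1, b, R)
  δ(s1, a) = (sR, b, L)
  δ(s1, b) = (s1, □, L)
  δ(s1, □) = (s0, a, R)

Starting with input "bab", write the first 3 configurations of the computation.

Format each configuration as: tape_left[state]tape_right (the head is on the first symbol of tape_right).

Transitions applied:
Step 1: δ(s0, b) = (s1, a, L)
Step 2: δ(s1, □) = (s0, a, R)

The first 3 configurations are:
[s0]bab ⊢ [s1]□aab ⊢ a[s0]aab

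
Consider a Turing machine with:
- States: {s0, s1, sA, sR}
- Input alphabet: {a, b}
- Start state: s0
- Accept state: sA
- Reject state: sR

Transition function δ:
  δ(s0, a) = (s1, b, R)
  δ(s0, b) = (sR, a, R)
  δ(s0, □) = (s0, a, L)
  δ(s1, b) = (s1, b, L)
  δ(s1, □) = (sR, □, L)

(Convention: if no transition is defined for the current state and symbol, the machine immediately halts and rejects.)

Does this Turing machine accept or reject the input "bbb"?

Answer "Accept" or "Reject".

Execution trace:
Initial: [s0]bbb
Step 1: δ(s0, b) = (sR, a, R) → a[sR]bb

The machine reaches the reject state sR and halts.

Answer: Reject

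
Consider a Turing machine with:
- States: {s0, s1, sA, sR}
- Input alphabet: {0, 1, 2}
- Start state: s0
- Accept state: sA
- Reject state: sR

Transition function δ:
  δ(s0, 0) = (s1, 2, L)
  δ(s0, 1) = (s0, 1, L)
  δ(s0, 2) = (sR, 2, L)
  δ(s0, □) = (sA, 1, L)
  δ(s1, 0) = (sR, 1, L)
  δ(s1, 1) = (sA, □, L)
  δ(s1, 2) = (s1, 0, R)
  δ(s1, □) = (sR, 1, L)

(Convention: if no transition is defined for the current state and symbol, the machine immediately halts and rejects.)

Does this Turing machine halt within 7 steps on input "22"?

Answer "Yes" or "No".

Execution trace:
Initial: [s0]22
Step 1: δ(s0, 2) = (sR, 2, L) → [sR]□22

The machine reaches the reject state sR and halts.
The machine halted after 1 step (within the 7-step bound).

Answer: Yes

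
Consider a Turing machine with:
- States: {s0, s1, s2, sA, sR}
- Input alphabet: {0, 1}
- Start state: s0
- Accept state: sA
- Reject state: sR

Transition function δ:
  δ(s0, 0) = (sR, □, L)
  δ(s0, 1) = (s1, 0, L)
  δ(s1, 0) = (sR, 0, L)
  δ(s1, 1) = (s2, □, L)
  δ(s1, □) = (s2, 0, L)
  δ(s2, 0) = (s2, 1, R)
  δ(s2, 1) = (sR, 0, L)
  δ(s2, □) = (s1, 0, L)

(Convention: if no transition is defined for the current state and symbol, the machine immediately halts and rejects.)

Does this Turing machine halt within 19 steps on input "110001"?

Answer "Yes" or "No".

Execution trace:
Initial: [s0]110001
Step 1: δ(s0, 1) = (s1, 0, L) → [s1]□010001
Step 2: δ(s1, □) = (s2, 0, L) → [s2]□0010001
Step 3: δ(s2, □) = (s1, 0, L) → [s1]□00010001
Step 4: δ(s1, □) = (s2, 0, L) → [s2]□000010001
Step 5: δ(s2, □) = (s1, 0, L) → [s1]□0000010001
Step 6: δ(s1, □) = (s2, 0, L) → [s2]□00000010001
Step 7: δ(s2, □) = (s1, 0, L) → [s1]□000000010001
Step 8: δ(s1, □) = (s2, 0, L) → [s2]□0000000010001
Step 9: δ(s2, □) = (s1, 0, L) → [s1]□00000000010001
Step 10: δ(s1, □) = (s2, 0, L) → [s2]□000000000010001
Step 11: δ(s2, □) = (s1, 0, L) → [s1]□0000000000010001
Step 12: δ(s1, □) = (s2, 0, L) → [s2]□00000000000010001
Step 13: δ(s2, □) = (s1, 0, L) → [s1]□000000000000010001
Step 14: δ(s1, □) = (s2, 0, L) → [s2]□0000000000000010001
Step 15: δ(s2, □) = (s1, 0, L) → [s1]□00000000000000010001
Step 16: δ(s1, □) = (s2, 0, L) → [s2]□000000000000000010001
Step 17: δ(s2, □) = (s1, 0, L) → [s1]□0000000000000000010001
Step 18: δ(s1, □) = (s2, 0, L) → [s2]□00000000000000000010001
Step 19: δ(s2, □) = (s1, 0, L) → [s1]□000000000000000000010001

The machine has not reached a halting state after 19 steps.
The machine did not halt within the 19-step bound.

Answer: No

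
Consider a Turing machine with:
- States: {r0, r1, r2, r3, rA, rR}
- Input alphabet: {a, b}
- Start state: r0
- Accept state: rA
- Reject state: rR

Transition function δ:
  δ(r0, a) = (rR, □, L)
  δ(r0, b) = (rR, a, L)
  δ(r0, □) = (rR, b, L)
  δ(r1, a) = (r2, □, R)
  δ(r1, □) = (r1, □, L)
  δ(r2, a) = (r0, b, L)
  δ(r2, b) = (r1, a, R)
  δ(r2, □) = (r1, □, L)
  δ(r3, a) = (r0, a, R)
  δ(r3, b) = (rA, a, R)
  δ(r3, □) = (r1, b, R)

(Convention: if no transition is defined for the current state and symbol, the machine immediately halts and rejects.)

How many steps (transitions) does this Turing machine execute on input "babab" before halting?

Execution trace:
Initial: [r0]babab
Step 1: δ(r0, b) = (rR, a, L) → [rR]□aabab

The machine reaches the reject state rR and halts.

The machine executed 1 step before halting.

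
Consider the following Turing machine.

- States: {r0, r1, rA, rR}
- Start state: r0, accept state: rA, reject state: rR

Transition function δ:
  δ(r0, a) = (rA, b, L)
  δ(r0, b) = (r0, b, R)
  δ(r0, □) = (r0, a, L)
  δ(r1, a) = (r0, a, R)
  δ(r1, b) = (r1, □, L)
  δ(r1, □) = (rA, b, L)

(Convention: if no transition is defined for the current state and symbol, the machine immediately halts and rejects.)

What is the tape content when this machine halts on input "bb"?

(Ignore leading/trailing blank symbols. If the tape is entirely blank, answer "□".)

Execution trace:
Initial: [r0]bb
Step 1: δ(r0, b) = (r0, b, R) → b[r0]b
Step 2: δ(r0, b) = (r0, b, R) → bb[r0]□
Step 3: δ(r0, □) = (r0, a, L) → b[r0]ba
Step 4: δ(r0, b) = (r0, b, R) → bb[r0]a
Step 5: δ(r0, a) = (rA, b, L) → b[rA]bb

The machine reaches the accept state rA and halts.

Final tape (ignoring leading/trailing blanks): bbb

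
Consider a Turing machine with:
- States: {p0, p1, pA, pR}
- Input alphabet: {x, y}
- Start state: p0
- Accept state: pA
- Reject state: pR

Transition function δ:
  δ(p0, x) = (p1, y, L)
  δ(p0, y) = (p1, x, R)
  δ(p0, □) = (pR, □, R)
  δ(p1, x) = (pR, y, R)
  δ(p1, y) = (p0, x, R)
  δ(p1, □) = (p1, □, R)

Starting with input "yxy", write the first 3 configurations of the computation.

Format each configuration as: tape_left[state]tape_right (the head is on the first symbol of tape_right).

Transitions applied:
Step 1: δ(p0, y) = (p1, x, R)
Step 2: δ(p1, x) = (pR, y, R)

The first 3 configurations are:
[p0]yxy ⊢ x[p1]xy ⊢ xy[pR]y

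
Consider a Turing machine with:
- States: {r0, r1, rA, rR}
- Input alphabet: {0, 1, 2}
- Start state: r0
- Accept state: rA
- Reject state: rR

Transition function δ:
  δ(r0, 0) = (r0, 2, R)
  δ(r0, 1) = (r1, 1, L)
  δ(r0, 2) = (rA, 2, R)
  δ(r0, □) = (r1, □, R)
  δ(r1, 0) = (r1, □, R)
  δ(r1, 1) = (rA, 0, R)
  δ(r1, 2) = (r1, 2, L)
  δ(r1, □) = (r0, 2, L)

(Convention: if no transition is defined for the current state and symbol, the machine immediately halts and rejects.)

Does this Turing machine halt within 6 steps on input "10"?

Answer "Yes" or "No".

Execution trace:
Initial: [r0]10
Step 1: δ(r0, 1) = (r1, 1, L) → [r1]□10
Step 2: δ(r1, □) = (r0, 2, L) → [r0]□210
Step 3: δ(r0, □) = (r1, □, R) → □[r1]210
Step 4: δ(r1, 2) = (r1, 2, L) → [r1]□210
Step 5: δ(r1, □) = (r0, 2, L) → [r0]□2210
Step 6: δ(r0, □) = (r1, □, R) → □[r1]2210

The machine has not reached a halting state after 6 steps.
The machine did not halt within the 6-step bound.

Answer: No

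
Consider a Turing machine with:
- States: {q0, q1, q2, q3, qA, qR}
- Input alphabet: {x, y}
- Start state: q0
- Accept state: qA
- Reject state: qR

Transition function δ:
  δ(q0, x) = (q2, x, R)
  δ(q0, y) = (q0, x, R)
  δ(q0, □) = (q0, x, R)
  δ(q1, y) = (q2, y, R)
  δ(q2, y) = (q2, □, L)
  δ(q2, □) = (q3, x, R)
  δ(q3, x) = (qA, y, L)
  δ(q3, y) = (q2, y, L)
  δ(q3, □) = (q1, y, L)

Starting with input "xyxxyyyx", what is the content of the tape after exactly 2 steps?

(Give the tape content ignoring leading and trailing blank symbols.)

Execution trace:
Initial: [q0]xyxxyyyx
Step 1: δ(q0, x) = (q2, x, R) → x[q2]yxxyyyx
Step 2: δ(q2, y) = (q2, □, L) → [q2]x□xxyyyx

No transition is defined for δ(q2, x). By convention the machine halts and rejects.

After 2 steps, the tape (ignoring leading/trailing blanks) is: x□xxyyyx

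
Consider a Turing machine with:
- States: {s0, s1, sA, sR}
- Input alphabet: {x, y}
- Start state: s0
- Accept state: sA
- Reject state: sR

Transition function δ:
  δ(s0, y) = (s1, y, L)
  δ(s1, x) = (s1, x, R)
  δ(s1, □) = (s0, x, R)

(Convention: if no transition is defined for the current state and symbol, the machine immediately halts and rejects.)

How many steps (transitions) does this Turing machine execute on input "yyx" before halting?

Execution trace:
Initial: [s0]yyx
Step 1: δ(s0, y) = (s1, y, L) → [s1]□yyx
Step 2: δ(s1, □) = (s0, x, R) → x[s0]yyx
Step 3: δ(s0, y) = (s1, y, L) → [s1]xyyx
Step 4: δ(s1, x) = (s1, x, R) → x[s1]yyx

No transition is defined for δ(s1, y). By convention the machine halts and rejects.

The machine executed 4 steps before halting.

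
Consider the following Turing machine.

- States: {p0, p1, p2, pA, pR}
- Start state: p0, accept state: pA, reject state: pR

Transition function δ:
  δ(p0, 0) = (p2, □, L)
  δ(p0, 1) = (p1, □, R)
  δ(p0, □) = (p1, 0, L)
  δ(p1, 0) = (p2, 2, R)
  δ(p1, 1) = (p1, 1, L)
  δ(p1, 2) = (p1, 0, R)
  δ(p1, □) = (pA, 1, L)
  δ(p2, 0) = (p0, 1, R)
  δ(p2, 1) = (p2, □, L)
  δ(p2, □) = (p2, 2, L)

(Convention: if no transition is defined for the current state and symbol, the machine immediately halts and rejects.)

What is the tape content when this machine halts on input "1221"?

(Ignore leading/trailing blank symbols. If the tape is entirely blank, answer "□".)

Execution trace:
Initial: [p0]1221
Step 1: δ(p0, 1) = (p1, □, R) → □[p1]221
Step 2: δ(p1, 2) = (p1, 0, R) → □0[p1]21
Step 3: δ(p1, 2) = (p1, 0, R) → □00[p1]1
Step 4: δ(p1, 1) = (p1, 1, L) → □0[p1]01
Step 5: δ(p1, 0) = (p2, 2, R) → □02[p2]1
Step 6: δ(p2, 1) = (p2, □, L) → □0[p2]2□

No transition is defined for δ(p2, 2). By convention the machine halts and rejects.

Final tape (ignoring leading/trailing blanks): 02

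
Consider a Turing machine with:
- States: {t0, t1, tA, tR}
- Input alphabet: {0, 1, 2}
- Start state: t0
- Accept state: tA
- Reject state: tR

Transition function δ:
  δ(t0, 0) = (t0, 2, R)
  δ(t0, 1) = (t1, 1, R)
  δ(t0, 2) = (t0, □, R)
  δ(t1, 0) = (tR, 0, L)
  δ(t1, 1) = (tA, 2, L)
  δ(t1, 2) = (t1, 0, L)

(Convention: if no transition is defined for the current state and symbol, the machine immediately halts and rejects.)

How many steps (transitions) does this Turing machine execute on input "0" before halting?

Execution trace:
Initial: [t0]0
Step 1: δ(t0, 0) = (t0, 2, R) → 2[t0]□

No transition is defined for δ(t0, □). By convention the machine halts and rejects.

The machine executed 1 step before halting.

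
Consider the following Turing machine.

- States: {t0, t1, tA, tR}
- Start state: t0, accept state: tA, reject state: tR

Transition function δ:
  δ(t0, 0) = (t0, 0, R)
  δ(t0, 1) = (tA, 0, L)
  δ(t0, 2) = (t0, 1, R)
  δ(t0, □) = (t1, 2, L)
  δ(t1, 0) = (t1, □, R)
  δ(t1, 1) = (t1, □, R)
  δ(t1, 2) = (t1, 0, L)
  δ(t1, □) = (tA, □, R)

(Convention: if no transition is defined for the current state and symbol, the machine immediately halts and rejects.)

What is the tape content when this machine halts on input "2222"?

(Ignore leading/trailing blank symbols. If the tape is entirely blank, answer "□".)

Execution trace:
Initial: [t0]2222
Step 1: δ(t0, 2) = (t0, 1, R) → 1[t0]222
Step 2: δ(t0, 2) = (t0, 1, R) → 11[t0]22
Step 3: δ(t0, 2) = (t0, 1, R) → 111[t0]2
Step 4: δ(t0, 2) = (t0, 1, R) → 1111[t0]□
Step 5: δ(t0, □) = (t1, 2, L) → 111[t1]12
Step 6: δ(t1, 1) = (t1, □, R) → 111□[t1]2
Step 7: δ(t1, 2) = (t1, 0, L) → 111[t1]□0
Step 8: δ(t1, □) = (tA, □, R) → 111□[tA]0

The machine reaches the accept state tA and halts.

Final tape (ignoring leading/trailing blanks): 111□0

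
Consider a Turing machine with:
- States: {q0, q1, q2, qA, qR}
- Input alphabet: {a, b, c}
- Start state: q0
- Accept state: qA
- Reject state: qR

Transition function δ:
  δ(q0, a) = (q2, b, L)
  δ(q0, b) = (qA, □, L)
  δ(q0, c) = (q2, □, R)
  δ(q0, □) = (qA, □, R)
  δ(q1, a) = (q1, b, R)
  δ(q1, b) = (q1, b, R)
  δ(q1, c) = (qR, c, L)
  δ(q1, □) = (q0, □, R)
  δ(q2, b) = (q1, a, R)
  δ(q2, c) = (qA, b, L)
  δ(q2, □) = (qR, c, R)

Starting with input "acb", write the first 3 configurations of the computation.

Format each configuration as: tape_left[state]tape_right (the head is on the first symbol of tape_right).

Transitions applied:
Step 1: δ(q0, a) = (q2, b, L)
Step 2: δ(q2, □) = (qR, c, R)

The first 3 configurations are:
[q0]acb ⊢ [q2]□bcb ⊢ c[qR]bcb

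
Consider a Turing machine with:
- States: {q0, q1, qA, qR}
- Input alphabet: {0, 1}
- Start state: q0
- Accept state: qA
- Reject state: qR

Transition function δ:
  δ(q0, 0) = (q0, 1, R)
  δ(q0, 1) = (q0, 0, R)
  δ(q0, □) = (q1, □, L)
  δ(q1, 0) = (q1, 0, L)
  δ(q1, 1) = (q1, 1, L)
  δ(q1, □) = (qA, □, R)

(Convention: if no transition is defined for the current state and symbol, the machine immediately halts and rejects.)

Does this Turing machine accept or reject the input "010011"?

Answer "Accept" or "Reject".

Execution trace:
Initial: [q0]010011
Step 1: δ(q0, 0) = (q0, 1, R) → 1[q0]10011
Step 2: δ(q0, 1) = (q0, 0, R) → 10[q0]0011
Step 3: δ(q0, 0) = (q0, 1, R) → 101[q0]011
Step 4: δ(q0, 0) = (q0, 1, R) → 1011[q0]11
Step 5: δ(q0, 1) = (q0, 0, R) → 10110[q0]1
Step 6: δ(q0, 1) = (q0, 0, R) → 101100[q0]□
Step 7: δ(q0, □) = (q1, □, L) → 10110[q1]0□
Step 8: δ(q1, 0) = (q1, 0, L) → 1011[q1]00□
Step 9: δ(q1, 0) = (q1, 0, L) → 101[q1]100□
Step 10: δ(q1, 1) = (q1, 1, L) → 10[q1]1100□
Step 11: δ(q1, 1) = (q1, 1, L) → 1[q1]01100□
Step 12: δ(q1, 0) = (q1, 0, L) → [q1]101100□
Step 13: δ(q1, 1) = (q1, 1, L) → [q1]□101100□
Step 14: δ(q1, □) = (qA, □, R) → □[qA]101100□

The machine reaches the accept state qA and halts.

Answer: Accept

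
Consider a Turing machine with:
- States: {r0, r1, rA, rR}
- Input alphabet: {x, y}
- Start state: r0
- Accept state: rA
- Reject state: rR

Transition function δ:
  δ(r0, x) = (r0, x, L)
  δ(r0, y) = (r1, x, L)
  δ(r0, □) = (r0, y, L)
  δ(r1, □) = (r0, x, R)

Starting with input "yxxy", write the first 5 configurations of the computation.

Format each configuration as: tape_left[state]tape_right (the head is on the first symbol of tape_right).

Transitions applied:
Step 1: δ(r0, y) = (r1, x, L)
Step 2: δ(r1, □) = (r0, x, R)
Step 3: δ(r0, x) = (r0, x, L)
Step 4: δ(r0, x) = (r0, x, L)

The first 5 configurations are:
[r0]yxxy ⊢ [r1]□xxxy ⊢ x[r0]xxxy ⊢ [r0]xxxxy ⊢ [r0]□xxxxy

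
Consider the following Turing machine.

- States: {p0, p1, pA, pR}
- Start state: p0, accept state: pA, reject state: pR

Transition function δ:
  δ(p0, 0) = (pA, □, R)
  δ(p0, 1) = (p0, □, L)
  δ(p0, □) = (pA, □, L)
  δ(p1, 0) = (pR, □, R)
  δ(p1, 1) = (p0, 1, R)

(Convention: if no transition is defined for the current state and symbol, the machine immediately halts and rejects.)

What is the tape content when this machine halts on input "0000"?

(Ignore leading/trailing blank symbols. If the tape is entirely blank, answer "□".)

Execution trace:
Initial: [p0]0000
Step 1: δ(p0, 0) = (pA, □, R) → □[pA]000

The machine reaches the accept state pA and halts.

Final tape (ignoring leading/trailing blanks): 000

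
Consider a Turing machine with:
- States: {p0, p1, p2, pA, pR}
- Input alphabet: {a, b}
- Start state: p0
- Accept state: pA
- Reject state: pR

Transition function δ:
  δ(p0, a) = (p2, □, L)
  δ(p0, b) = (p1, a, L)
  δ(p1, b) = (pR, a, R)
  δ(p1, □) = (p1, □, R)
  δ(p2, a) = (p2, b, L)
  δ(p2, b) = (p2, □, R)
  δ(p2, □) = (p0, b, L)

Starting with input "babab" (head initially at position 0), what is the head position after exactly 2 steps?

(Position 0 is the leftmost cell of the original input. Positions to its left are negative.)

Execution trace (head position shown):
Step 0: [p0]babab  (head at position 0)
Step 1: move left → [p1]□aabab  (head at position -1)
Step 2: move right → □[p1]aabab  (head at position 0)

After 2 steps, the head is at position 0.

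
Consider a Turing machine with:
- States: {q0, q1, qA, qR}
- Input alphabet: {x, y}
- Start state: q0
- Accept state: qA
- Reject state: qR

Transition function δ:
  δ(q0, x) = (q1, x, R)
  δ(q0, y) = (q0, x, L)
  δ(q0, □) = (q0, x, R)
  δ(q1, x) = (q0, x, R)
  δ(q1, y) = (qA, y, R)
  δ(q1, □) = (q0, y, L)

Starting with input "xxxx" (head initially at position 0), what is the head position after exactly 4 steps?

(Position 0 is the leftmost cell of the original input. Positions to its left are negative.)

Execution trace (head position shown):
Step 0: [q0]xxxx  (head at position 0)
Step 1: move right → x[q1]xxx  (head at position 1)
Step 2: move right → xx[q0]xx  (head at position 2)
Step 3: move right → xxx[q1]x  (head at position 3)
Step 4: move right → xxxx[q0]□  (head at position 4)

After 4 steps, the head is at position 4.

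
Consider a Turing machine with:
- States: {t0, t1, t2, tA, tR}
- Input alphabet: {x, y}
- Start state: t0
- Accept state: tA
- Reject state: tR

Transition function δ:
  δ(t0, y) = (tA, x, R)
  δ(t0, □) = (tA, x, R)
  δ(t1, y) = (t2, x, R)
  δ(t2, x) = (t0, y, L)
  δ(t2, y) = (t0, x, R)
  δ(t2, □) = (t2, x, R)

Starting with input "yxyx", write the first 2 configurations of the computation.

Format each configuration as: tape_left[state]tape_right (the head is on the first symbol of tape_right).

Transitions applied:
Step 1: δ(t0, y) = (tA, x, R)

The first 2 configurations are:
[t0]yxyx ⊢ x[tA]xyx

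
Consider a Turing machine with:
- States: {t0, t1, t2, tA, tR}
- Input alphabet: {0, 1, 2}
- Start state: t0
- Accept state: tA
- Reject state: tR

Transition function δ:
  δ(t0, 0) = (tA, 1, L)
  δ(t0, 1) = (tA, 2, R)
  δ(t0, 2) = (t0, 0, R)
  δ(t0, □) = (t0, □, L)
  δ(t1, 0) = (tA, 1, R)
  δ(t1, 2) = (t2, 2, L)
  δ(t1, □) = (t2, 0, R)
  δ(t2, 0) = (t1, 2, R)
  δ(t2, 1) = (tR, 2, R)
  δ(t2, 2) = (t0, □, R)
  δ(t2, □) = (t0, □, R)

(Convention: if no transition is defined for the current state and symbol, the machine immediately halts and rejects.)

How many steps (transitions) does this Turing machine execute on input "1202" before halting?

Execution trace:
Initial: [t0]1202
Step 1: δ(t0, 1) = (tA, 2, R) → 2[tA]202

The machine reaches the accept state tA and halts.

The machine executed 1 step before halting.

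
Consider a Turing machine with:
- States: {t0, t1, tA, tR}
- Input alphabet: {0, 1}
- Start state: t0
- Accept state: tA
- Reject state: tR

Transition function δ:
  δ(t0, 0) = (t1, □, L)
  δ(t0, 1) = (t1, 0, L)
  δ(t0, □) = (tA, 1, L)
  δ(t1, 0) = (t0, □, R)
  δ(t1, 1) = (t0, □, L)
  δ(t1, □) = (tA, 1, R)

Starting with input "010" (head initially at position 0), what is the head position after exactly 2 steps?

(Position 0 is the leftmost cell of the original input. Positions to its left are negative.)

Execution trace (head position shown):
Step 0: [t0]010  (head at position 0)
Step 1: move left → [t1]□□10  (head at position -1)
Step 2: move right → 1[tA]□10  (head at position 0)

After 2 steps, the head is at position 0.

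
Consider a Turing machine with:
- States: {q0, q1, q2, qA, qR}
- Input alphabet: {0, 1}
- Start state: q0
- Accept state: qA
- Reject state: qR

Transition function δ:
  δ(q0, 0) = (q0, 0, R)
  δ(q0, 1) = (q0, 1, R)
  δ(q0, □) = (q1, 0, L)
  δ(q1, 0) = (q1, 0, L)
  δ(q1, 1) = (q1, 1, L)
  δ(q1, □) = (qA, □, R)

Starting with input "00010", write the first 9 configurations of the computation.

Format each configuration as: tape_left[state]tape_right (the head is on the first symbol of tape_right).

Transitions applied:
Step 1: δ(q0, 0) = (q0, 0, R)
Step 2: δ(q0, 0) = (q0, 0, R)
Step 3: δ(q0, 0) = (q0, 0, R)
Step 4: δ(q0, 1) = (q0, 1, R)
Step 5: δ(q0, 0) = (q0, 0, R)
Step 6: δ(q0, □) = (q1, 0, L)
Step 7: δ(q1, 0) = (q1, 0, L)
Step 8: δ(q1, 1) = (q1, 1, L)

The first 9 configurations are:
[q0]00010 ⊢ 0[q0]0010 ⊢ 00[q0]010 ⊢ 000[q0]10 ⊢ 0001[q0]0 ⊢ 00010[q0]□ ⊢ 0001[q1]00 ⊢ 000[q1]100 ⊢ 00[q1]0100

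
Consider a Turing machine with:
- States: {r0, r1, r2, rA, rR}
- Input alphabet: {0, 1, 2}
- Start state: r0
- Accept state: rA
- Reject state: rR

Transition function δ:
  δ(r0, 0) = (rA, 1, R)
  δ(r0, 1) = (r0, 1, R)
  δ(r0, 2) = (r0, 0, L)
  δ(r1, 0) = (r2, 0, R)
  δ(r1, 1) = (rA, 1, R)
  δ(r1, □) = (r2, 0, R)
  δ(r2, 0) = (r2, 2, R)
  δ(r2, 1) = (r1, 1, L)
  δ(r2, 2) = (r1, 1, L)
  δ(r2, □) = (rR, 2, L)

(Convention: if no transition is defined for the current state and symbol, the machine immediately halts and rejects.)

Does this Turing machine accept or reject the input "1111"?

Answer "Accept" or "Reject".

Execution trace:
Initial: [r0]1111
Step 1: δ(r0, 1) = (r0, 1, R) → 1[r0]111
Step 2: δ(r0, 1) = (r0, 1, R) → 11[r0]11
Step 3: δ(r0, 1) = (r0, 1, R) → 111[r0]1
Step 4: δ(r0, 1) = (r0, 1, R) → 1111[r0]□

No transition is defined for δ(r0, □). By convention the machine halts and rejects.

Answer: Reject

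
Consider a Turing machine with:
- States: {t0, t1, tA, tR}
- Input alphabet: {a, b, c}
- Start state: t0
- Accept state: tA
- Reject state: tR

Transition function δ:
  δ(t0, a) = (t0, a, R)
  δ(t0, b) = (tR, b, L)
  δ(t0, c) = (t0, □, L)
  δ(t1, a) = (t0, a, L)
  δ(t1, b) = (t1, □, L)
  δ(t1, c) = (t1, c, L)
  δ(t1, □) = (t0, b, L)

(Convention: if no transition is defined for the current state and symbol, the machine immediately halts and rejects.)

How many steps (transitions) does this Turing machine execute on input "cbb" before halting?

Execution trace:
Initial: [t0]cbb
Step 1: δ(t0, c) = (t0, □, L) → [t0]□□bb

No transition is defined for δ(t0, □). By convention the machine halts and rejects.

The machine executed 1 step before halting.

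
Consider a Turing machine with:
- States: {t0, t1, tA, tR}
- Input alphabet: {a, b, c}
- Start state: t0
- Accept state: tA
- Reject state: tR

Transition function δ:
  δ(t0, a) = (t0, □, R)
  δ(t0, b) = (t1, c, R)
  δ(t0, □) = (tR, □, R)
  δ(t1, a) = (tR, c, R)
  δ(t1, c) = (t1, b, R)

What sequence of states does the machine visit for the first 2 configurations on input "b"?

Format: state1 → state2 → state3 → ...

Execution trace:
Initial: [t0]b
Step 1: δ(t0, b) = (t1, c, R) → c[t1]□

No transition is defined for δ(t1, □). By convention the machine halts and rejects.

State sequence: t0 → t1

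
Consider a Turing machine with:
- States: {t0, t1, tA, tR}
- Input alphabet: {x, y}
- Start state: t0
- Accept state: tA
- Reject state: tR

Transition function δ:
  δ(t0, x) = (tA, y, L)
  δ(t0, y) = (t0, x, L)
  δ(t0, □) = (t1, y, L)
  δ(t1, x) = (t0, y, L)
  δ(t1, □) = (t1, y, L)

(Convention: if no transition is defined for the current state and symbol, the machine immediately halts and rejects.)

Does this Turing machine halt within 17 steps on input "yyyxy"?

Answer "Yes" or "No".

Execution trace:
Initial: [t0]yyyxy
Step 1: δ(t0, y) = (t0, x, L) → [t0]□xyyxy
Step 2: δ(t0, □) = (t1, y, L) → [t1]□yxyyxy
Step 3: δ(t1, □) = (t1, y, L) → [t1]□yyxyyxy
Step 4: δ(t1, □) = (t1, y, L) → [t1]□yyyxyyxy
Step 5: δ(t1, □) = (t1, y, L) → [t1]□yyyyxyyxy
Step 6: δ(t1, □) = (t1, y, L) → [t1]□yyyyyxyyxy
Step 7: δ(t1, □) = (t1, y, L) → [t1]□yyyyyyxyyxy
Step 8: δ(t1, □) = (t1, y, L) → [t1]□yyyyyyyxyyxy
Step 9: δ(t1, □) = (t1, y, L) → [t1]□yyyyyyyyxyyxy
Step 10: δ(t1, □) = (t1, y, L) → [t1]□yyyyyyyyyxyyxy
Step 11: δ(t1, □) = (t1, y, L) → [t1]□yyyyyyyyyyxyyxy
Step 12: δ(t1, □) = (t1, y, L) → [t1]□yyyyyyyyyyyxyyxy
Step 13: δ(t1, □) = (t1, y, L) → [t1]□yyyyyyyyyyyyxyyxy
Step 14: δ(t1, □) = (t1, y, L) → [t1]□yyyyyyyyyyyyyxyyxy
Step 15: δ(t1, □) = (t1, y, L) → [t1]□yyyyyyyyyyyyyyxyyxy
Step 16: δ(t1, □) = (t1, y, L) → [t1]□yyyyyyyyyyyyyyyxyyxy
Step 17: δ(t1, □) = (t1, y, L) → [t1]□yyyyyyyyyyyyyyyyxyyxy

The machine has not reached a halting state after 17 steps.
The machine did not halt within the 17-step bound.

Answer: No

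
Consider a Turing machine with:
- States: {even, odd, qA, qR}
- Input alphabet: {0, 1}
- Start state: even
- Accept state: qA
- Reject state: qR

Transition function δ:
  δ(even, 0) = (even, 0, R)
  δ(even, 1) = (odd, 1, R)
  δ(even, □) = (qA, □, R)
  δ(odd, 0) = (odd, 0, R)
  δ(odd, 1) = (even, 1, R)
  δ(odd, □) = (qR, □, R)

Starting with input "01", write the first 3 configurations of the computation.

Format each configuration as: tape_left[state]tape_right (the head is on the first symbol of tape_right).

Transitions applied:
Step 1: δ(even, 0) = (even, 0, R)
Step 2: δ(even, 1) = (odd, 1, R)

The first 3 configurations are:
[even]01 ⊢ 0[even]1 ⊢ 01[odd]□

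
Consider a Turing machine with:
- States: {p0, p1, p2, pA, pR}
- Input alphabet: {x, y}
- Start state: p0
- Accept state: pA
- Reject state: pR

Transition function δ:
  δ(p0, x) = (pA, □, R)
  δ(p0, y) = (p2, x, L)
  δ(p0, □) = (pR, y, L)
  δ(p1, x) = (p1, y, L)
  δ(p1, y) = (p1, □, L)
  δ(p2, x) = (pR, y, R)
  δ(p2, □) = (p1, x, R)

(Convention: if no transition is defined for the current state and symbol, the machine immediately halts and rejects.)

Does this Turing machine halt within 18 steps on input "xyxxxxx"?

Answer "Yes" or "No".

Execution trace:
Initial: [p0]xyxxxxx
Step 1: δ(p0, x) = (pA, □, R) → □[pA]yxxxxx

The machine reaches the accept state pA and halts.
The machine halted after 1 step (within the 18-step bound).

Answer: Yes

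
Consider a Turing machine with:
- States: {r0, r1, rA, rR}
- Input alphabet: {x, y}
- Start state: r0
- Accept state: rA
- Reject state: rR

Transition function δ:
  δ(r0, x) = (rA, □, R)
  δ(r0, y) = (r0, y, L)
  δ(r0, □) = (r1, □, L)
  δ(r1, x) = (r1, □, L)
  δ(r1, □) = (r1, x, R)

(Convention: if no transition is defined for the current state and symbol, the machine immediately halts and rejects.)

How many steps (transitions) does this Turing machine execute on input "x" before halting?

Execution trace:
Initial: [r0]x
Step 1: δ(r0, x) = (rA, □, R) → □[rA]□

The machine reaches the accept state rA and halts.

The machine executed 1 step before halting.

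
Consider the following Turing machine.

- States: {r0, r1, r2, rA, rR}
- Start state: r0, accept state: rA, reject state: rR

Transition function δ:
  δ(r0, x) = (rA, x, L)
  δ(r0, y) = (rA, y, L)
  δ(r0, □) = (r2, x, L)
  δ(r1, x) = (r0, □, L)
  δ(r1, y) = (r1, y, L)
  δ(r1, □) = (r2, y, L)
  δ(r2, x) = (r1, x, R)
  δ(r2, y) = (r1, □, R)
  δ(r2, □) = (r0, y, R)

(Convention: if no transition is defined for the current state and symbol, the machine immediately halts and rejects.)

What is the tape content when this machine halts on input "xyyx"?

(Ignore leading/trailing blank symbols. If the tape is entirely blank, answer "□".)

Execution trace:
Initial: [r0]xyyx
Step 1: δ(r0, x) = (rA, x, L) → [rA]□xyyx

The machine reaches the accept state rA and halts.

Final tape (ignoring leading/trailing blanks): xyyx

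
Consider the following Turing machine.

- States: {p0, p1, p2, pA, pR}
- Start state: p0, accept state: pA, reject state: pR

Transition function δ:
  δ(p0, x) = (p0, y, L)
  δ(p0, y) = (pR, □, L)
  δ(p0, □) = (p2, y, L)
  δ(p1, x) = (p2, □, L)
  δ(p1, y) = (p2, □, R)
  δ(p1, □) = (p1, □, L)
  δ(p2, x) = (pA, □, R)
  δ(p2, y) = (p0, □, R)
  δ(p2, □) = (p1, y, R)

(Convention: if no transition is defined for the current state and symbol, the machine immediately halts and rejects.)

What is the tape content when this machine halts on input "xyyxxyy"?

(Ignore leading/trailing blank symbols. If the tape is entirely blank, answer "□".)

Execution trace:
Initial: [p0]xyyxxyy
Step 1: δ(p0, x) = (p0, y, L) → [p0]□yyyxxyy
Step 2: δ(p0, □) = (p2, y, L) → [p2]□yyyyxxyy
Step 3: δ(p2, □) = (p1, y, R) → y[p1]yyyyxxyy
Step 4: δ(p1, y) = (p2, □, R) → y□[p2]yyyxxyy
Step 5: δ(p2, y) = (p0, □, R) → y□□[p0]yyxxyy
Step 6: δ(p0, y) = (pR, □, L) → y□[pR]□□yxxyy

The machine reaches the reject state pR and halts.

Final tape (ignoring leading/trailing blanks): y□□□yxxyy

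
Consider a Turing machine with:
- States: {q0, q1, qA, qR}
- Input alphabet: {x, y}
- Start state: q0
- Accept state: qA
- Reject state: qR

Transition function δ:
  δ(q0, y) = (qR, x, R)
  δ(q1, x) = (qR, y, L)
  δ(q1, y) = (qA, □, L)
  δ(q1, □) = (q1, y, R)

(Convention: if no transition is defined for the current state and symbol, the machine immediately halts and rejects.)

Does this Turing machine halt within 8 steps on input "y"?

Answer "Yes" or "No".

Execution trace:
Initial: [q0]y
Step 1: δ(q0, y) = (qR, x, R) → x[qR]□

The machine reaches the reject state qR and halts.
The machine halted after 1 step (within the 8-step bound).

Answer: Yes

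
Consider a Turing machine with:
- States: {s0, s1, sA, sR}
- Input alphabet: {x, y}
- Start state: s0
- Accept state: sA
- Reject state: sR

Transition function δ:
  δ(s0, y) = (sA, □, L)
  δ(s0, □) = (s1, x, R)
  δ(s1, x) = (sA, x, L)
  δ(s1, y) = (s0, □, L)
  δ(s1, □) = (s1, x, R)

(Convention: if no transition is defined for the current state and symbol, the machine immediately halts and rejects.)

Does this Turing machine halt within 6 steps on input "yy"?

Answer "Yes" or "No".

Execution trace:
Initial: [s0]yy
Step 1: δ(s0, y) = (sA, □, L) → [sA]□□y

The machine reaches the accept state sA and halts.
The machine halted after 1 step (within the 6-step bound).

Answer: Yes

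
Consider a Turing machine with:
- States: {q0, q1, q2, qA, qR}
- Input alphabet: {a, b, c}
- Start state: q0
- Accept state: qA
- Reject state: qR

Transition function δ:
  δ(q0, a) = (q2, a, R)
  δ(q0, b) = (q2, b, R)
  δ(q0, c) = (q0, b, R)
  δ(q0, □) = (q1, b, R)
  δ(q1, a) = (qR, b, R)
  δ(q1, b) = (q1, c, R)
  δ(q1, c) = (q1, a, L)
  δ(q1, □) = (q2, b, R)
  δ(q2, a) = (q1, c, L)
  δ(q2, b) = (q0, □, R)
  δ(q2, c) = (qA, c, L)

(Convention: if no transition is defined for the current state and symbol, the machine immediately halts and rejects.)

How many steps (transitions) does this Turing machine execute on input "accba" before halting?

Execution trace:
Initial: [q0]accba
Step 1: δ(q0, a) = (q2, a, R) → a[q2]ccba
Step 2: δ(q2, c) = (qA, c, L) → [qA]accba

The machine reaches the accept state qA and halts.

The machine executed 2 steps before halting.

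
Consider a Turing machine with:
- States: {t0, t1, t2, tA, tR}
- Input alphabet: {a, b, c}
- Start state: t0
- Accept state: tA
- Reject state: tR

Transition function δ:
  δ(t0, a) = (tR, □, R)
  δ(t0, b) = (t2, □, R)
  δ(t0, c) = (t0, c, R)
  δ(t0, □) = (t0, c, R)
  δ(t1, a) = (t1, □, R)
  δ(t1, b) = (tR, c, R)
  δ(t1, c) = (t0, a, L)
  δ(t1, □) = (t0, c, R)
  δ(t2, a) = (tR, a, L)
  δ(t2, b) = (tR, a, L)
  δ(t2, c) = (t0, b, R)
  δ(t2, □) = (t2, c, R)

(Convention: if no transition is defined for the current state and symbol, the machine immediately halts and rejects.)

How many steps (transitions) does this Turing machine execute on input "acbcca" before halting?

Execution trace:
Initial: [t0]acbcca
Step 1: δ(t0, a) = (tR, □, R) → □[tR]cbcca

The machine reaches the reject state tR and halts.

The machine executed 1 step before halting.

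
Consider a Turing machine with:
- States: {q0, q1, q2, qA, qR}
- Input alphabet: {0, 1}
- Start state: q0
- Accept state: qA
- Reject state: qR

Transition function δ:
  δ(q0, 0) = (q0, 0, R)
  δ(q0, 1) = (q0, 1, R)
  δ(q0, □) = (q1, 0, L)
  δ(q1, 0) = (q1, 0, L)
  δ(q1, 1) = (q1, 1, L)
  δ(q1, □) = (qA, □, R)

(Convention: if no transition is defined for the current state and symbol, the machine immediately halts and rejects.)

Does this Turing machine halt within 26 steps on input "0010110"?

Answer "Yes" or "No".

Execution trace:
Initial: [q0]0010110
Step 1: δ(q0, 0) = (q0, 0, R) → 0[q0]010110
Step 2: δ(q0, 0) = (q0, 0, R) → 00[q0]10110
Step 3: δ(q0, 1) = (q0, 1, R) → 001[q0]0110
Step 4: δ(q0, 0) = (q0, 0, R) → 0010[q0]110
Step 5: δ(q0, 1) = (q0, 1, R) → 00101[q0]10
Step 6: δ(q0, 1) = (q0, 1, R) → 001011[q0]0
Step 7: δ(q0, 0) = (q0, 0, R) → 0010110[q0]□
Step 8: δ(q0, □) = (q1, 0, L) → 001011[q1]00
Step 9: δ(q1, 0) = (q1, 0, L) → 00101[q1]100
Step 10: δ(q1, 1) = (q1, 1, L) → 0010[q1]1100
Step 11: δ(q1, 1) = (q1, 1, L) → 001[q1]01100
Step 12: δ(q1, 0) = (q1, 0, L) → 00[q1]101100
Step 13: δ(q1, 1) = (q1, 1, L) → 0[q1]0101100
Step 14: δ(q1, 0) = (q1, 0, L) → [q1]00101100
Step 15: δ(q1, 0) = (q1, 0, L) → [q1]□00101100
Step 16: δ(q1, □) = (qA, □, R) → □[qA]00101100

The machine reaches the accept state qA and halts.
The machine halted after 16 steps (within the 26-step bound).

Answer: Yes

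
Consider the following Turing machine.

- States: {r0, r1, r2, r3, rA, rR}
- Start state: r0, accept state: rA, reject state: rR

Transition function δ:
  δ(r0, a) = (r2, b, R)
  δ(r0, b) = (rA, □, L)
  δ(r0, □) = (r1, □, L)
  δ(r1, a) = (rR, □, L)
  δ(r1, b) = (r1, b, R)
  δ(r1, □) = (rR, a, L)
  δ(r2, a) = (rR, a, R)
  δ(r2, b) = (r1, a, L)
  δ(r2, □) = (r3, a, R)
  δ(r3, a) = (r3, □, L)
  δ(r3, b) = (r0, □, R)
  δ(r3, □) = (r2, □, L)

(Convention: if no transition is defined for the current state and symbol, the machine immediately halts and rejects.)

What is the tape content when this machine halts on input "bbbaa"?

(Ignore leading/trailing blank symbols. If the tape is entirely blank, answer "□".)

Execution trace:
Initial: [r0]bbbaa
Step 1: δ(r0, b) = (rA, □, L) → [rA]□□bbaa

The machine reaches the accept state rA and halts.

Final tape (ignoring leading/trailing blanks): bbaa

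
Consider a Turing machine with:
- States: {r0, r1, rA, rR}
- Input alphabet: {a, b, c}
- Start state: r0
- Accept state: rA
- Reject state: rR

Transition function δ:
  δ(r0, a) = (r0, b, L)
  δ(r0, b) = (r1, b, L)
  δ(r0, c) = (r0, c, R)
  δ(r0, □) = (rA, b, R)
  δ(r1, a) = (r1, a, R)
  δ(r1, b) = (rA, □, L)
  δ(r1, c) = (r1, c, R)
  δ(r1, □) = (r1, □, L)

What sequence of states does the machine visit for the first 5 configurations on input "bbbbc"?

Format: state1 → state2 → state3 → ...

Execution trace:
Initial: [r0]bbbbc
Step 1: δ(r0, b) = (r1, b, L) → [r1]□bbbbc
Step 2: δ(r1, □) = (r1, □, L) → [r1]□□bbbbc
Step 3: δ(r1, □) = (r1, □, L) → [r1]□□□bbbbc
Step 4: δ(r1, □) = (r1, □, L) → [r1]□□□□bbbbc

State sequence: r0 → r1 → r1 → r1 → r1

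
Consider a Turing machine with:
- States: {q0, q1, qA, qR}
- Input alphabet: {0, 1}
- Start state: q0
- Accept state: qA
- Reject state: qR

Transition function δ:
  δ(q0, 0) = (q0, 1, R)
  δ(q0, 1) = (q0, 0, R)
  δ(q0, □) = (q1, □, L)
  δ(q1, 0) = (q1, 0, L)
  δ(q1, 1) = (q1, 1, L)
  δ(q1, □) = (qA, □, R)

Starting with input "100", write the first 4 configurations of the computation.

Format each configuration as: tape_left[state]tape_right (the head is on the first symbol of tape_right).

Transitions applied:
Step 1: δ(q0, 1) = (q0, 0, R)
Step 2: δ(q0, 0) = (q0, 1, R)
Step 3: δ(q0, 0) = (q0, 1, R)

The first 4 configurations are:
[q0]100 ⊢ 0[q0]00 ⊢ 01[q0]0 ⊢ 011[q0]□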